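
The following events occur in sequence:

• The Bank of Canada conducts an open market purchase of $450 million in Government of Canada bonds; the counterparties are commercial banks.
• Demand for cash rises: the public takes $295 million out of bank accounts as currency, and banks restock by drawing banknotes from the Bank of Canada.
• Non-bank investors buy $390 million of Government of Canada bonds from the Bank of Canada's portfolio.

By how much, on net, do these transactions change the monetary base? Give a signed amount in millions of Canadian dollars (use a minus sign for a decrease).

OMO purchase (from banks) $450 million: Bank of Canada balance sheet expands → +$450M.
Currency withdrawal $295 million: just a shift between currency and reserves — both are base money → 0.
Asset sale (to non-banks) $390 million: Bank of Canada balance sheet contracts → −$390M.
Net: 450 + 0 − 390 = +$60 million.

+$60 million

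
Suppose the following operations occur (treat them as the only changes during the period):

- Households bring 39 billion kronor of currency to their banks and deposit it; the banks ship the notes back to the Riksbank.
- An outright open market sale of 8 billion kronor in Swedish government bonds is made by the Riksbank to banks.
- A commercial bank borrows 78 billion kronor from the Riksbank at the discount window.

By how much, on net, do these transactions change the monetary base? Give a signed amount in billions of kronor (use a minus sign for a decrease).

Riksbank balance sheet:
  Assets:      Securities −8B, Loans to banks +78B
  Liabilities: Bank reserves +109B, Currency in circulation −39B
Commercial banking system:
  Assets:      Reserves at CB +109B, Securities +8B
  Liabilities: Checkable deposits +39B, Borrowings from CB +78B
Monetary base = currency + reserves: −39B + (+109B) = +70 billion.

+70 billion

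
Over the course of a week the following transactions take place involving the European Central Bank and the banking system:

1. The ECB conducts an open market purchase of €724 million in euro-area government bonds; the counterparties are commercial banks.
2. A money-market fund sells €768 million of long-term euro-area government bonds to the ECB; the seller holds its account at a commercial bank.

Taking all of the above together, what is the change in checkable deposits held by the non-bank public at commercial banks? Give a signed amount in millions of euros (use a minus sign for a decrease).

+€768 million

OMO purchase (from banks) €724 million: the counterparty is a bank, so public deposits are unchanged → 0.
Asset purchase (from non-banks) €768 million: non-bank counterparties' bank balances rise → +€768M.
Net: 0 + 768 = +€768 million.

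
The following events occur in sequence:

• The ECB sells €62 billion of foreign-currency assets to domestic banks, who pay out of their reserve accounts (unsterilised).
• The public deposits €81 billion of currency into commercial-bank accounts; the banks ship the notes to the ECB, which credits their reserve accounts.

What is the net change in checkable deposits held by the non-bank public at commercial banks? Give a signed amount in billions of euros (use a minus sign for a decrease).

ECB balance sheet:
  Assets:      Foreign assets −€62B
  Liabilities: Bank reserves +€19B, Currency in circulation −€81B
Commercial banking system:
  Assets:      Reserves at CB +€19B, Foreign assets +€62B
  Liabilities: Checkable deposits +€81B
So the change in checkable deposits held by the non-bank public at commercial banks is +€81 billion.

+€81 billion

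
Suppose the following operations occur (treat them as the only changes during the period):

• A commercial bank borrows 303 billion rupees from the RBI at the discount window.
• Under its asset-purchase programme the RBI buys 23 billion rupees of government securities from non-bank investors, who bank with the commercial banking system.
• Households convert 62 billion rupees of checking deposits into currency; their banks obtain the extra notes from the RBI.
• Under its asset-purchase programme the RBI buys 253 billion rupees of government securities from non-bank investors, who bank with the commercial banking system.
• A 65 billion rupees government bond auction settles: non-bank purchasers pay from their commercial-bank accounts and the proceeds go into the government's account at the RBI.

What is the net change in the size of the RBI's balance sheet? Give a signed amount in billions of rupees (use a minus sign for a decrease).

Discount-window loan 303 billion rupees: an RBI asset is acquired → +303B.
Asset purchase (from non-banks) 23 billion rupees: an RBI asset is acquired → +23B.
Currency withdrawal 62 billion rupees: only the composition of liabilities changes → 0.
Asset purchase (from non-banks) 253 billion rupees: an RBI asset is acquired → +253B.
Government account inflow 65 billion rupees: only the composition of liabilities changes → 0.
Net: 303 + 23 + 0 + 253 + 0 = +579 billion.

+579 billion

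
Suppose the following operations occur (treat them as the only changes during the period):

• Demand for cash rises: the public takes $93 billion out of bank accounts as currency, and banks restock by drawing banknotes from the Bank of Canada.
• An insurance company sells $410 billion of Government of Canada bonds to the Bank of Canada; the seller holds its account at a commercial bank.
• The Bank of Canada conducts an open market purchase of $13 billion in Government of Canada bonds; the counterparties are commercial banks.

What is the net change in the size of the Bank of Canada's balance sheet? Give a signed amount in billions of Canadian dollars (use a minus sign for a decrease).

Bank of Canada balance sheet:
  Assets:      Securities +$423B
  Liabilities: Bank reserves +$330B, Currency in circulation +$93B
Commercial banking system:
  Assets:      Reserves at CB +$330B, Securities −$13B
  Liabilities: Checkable deposits +$317B
Change in total Bank of Canada assets = +$423 billion.

+$423 billion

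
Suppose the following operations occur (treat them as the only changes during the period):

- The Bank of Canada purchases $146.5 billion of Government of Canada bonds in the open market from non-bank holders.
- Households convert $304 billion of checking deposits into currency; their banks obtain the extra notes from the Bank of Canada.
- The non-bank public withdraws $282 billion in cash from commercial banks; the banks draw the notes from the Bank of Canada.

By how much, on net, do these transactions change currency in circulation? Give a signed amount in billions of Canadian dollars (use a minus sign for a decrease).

+$586 billion

Asset purchase (from non-banks) $146.5 billion: no currency enters or leaves circulation → 0.
Currency withdrawal $304 billion: notes leave the central bank → +$304B.
Currency withdrawal $282 billion: notes leave the central bank → +$282B.
Net: 0 + 304 + 282 = +$586 billion.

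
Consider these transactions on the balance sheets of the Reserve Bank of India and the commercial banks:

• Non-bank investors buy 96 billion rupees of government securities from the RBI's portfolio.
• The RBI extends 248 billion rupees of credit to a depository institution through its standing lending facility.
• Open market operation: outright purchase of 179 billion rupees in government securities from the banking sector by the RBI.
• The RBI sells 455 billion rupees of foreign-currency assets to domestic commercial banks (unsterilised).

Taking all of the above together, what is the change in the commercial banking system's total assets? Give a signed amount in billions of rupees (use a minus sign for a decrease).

Asset sale (to non-banks) 96 billion rupees: bank balance sheets shrink → −96B.
Discount-window loan 248 billion rupees: bank balance sheets expand → +248B.
OMO purchase (from banks) 179 billion rupees: just an asset swap on bank balance sheets → 0.
FX sale 455 billion rupees: just an asset swap on bank balance sheets → 0.
Net: −96 + 248 + 0 + 0 = +152 billion.

+152 billion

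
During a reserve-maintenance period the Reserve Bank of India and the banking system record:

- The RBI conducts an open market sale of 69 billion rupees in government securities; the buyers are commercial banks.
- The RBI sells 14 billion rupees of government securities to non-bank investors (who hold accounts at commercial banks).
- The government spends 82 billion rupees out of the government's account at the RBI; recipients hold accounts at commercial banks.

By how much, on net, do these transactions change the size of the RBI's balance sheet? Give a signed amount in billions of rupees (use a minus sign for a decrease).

-83 billion

RBI balance sheet:
  Assets:      Securities −83B
  Liabilities: Bank reserves −1B, Government deposits −82B
Commercial banking system:
  Assets:      Reserves at CB −1B, Securities +69B
  Liabilities: Checkable deposits +68B
Change in total RBI assets = -83 billion.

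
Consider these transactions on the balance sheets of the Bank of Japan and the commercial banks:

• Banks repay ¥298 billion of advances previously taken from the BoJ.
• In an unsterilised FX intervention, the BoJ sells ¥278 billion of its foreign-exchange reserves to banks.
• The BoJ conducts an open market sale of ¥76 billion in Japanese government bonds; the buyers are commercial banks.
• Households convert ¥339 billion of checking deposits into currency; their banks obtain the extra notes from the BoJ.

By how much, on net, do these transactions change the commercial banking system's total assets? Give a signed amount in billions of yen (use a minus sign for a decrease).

BoJ balance sheet:
  Assets:      Securities −¥76B, Loans to banks −¥298B, Foreign assets −¥278B
  Liabilities: Bank reserves −¥991B, Currency in circulation +¥339B
Commercial banking system:
  Assets:      Reserves at CB −¥991B, Securities +¥76B, Foreign assets +¥278B
  Liabilities: Checkable deposits −¥339B, Borrowings from CB −¥298B
Change in total bank assets = -¥637 billion.

-¥637 billion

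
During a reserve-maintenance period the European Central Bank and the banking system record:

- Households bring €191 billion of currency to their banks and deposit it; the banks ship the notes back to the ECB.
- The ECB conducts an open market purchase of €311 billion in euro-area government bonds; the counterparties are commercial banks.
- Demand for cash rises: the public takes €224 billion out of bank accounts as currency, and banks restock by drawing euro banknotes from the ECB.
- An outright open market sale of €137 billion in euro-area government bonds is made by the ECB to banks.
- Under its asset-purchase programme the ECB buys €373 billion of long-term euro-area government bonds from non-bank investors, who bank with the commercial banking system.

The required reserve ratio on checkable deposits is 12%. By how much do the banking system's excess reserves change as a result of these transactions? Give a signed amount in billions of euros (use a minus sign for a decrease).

+€473.2 billion

Currency deposit €191 billion: reserves +€191B, deposits +€191B.
OMO purchase (from banks) €311 billion: reserves +€311B, deposits 0.
Currency withdrawal €224 billion: reserves −€224B, deposits −€224B.
OMO sale (to banks) €137 billion: reserves −€137B, deposits 0.
Asset purchase (from non-banks) €373 billion: reserves +€373B, deposits +€373B.
Totals: Δreserves = +€514B, Δdeposits = +€340B.
Δrequired reserves = 12% × +€340B = +€40.8B.
Δexcess reserves = Δreserves − Δrequired = +€514B − (+€40.8B) = +€473.2 billion.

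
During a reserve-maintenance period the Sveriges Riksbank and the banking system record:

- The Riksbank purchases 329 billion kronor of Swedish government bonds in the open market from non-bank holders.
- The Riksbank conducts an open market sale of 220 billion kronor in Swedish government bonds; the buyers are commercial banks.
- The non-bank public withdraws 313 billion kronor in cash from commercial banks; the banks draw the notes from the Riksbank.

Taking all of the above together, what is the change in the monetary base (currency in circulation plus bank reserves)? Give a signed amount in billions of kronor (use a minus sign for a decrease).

Riksbank balance sheet:
  Assets:      Securities +109B
  Liabilities: Bank reserves −204B, Currency in circulation +313B
Monetary base = currency + reserves: +313B + (−204B) = +109 billion.

+109 billion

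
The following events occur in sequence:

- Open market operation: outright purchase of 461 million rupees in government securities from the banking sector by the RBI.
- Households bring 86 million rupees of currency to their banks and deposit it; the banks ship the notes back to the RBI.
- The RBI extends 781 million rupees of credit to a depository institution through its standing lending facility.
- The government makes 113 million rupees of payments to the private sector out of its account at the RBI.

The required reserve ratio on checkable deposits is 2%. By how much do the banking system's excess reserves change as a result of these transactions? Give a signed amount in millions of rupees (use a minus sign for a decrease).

+1437.02 million

OMO purchase (from banks) 461 million rupees: reserves +461M, deposits 0.
Currency deposit 86 million rupees: reserves +86M, deposits +86M.
Discount-window loan 781 million rupees: reserves +781M, deposits 0.
Government spending 113 million rupees: reserves +113M, deposits +113M.
Totals: Δreserves = +1441M, Δdeposits = +199M.
Δrequired reserves = 2% × +199M = +3.98M.
Δexcess reserves = Δreserves − Δrequired = +1441M − (+3.98M) = +1437.02 million.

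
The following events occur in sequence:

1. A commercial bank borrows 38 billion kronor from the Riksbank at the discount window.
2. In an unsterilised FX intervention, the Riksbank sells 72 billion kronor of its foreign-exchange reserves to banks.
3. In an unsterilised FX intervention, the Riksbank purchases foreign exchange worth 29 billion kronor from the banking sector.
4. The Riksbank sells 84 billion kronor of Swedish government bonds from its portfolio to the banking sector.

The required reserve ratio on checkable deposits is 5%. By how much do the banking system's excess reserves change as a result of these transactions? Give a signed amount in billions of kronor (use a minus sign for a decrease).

Discount-window loan 38 billion kronor: reserves +38B, deposits 0.
FX sale 72 billion kronor: reserves −72B, deposits 0.
FX purchase 29 billion kronor: reserves +29B, deposits 0.
OMO sale (to banks) 84 billion kronor: reserves −84B, deposits 0.
Totals: Δreserves = −89B, Δdeposits = 0.
Δrequired reserves = 5% × 0 = 0.
Δexcess reserves = Δreserves − Δrequired = −89B − (0) = -89 billion.

-89 billion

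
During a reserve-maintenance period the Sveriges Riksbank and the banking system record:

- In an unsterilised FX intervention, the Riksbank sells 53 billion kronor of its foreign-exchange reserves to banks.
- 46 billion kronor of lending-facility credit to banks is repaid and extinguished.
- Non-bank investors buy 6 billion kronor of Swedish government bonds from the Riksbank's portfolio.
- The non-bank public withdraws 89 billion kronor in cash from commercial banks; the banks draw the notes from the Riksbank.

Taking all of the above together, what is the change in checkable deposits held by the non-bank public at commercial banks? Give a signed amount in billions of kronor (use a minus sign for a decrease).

FX sale 53 billion kronor: the counterparty is a bank, so public deposits are unchanged → 0.
Discount-window repayment 46 billion kronor: the counterparty is a bank, so public deposits are unchanged → 0.
Asset sale (to non-banks) 6 billion kronor: non-bank counterparties' bank balances fall → −6B.
Currency withdrawal 89 billion kronor: non-bank counterparties' bank balances fall → −89B.
Net: 0 + 0 − 6 − 89 = -95 billion.

-95 billion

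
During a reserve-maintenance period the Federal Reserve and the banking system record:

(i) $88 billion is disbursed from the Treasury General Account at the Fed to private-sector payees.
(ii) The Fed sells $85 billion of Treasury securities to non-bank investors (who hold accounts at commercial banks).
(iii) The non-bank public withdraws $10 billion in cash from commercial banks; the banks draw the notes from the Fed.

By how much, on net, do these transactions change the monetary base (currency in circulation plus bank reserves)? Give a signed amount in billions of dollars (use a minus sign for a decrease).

+$3 billion

Government spending $88 billion: a non-base liability converts back to reserves → +$88B.
Asset sale (to non-banks) $85 billion: Fed balance sheet contracts → −$85B.
Currency withdrawal $10 billion: just a shift between currency and reserves — both are base money → 0.
Net: 88 − 85 + 0 = +$3 billion.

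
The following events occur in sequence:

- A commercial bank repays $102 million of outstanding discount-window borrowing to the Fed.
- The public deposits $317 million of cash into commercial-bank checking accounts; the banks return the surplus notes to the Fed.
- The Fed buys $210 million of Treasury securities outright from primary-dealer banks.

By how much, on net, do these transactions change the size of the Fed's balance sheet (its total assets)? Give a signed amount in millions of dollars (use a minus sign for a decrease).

+$108 million

Fed balance sheet:
  Assets:      Securities +$210M, Loans to banks −$102M
  Liabilities: Bank reserves +$425M, Currency in circulation −$317M
Commercial banking system:
  Assets:      Reserves at CB +$425M, Securities −$210M
  Liabilities: Checkable deposits +$317M, Borrowings from CB −$102M
Change in total Fed assets = +$108 million.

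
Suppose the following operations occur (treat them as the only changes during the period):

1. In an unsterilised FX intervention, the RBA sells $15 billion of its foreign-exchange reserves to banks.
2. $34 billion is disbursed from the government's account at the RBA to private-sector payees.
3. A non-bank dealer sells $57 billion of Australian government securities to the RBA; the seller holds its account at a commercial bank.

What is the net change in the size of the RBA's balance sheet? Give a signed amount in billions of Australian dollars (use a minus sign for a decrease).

+$42 billion

FX sale $15 billion: an RBA asset is shed → −$15B.
Government spending $34 billion: only the composition of liabilities changes → 0.
Asset purchase (from non-banks) $57 billion: an RBA asset is acquired → +$57B.
Net: −15 + 0 + 57 = +$42 billion.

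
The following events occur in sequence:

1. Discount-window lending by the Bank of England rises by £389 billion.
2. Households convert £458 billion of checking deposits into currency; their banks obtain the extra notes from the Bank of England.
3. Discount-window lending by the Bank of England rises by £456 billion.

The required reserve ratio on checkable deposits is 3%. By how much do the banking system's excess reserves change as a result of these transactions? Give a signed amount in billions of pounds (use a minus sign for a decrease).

+£400.74 billion

Discount-window loan £389 billion: reserves +£389B, deposits 0.
Currency withdrawal £458 billion: reserves −£458B, deposits −£458B.
Discount-window loan £456 billion: reserves +£456B, deposits 0.
Totals: Δreserves = +£387B, Δdeposits = −£458B.
Δrequired reserves = 3% × −£458B = −£13.74B.
Δexcess reserves = Δreserves − Δrequired = +£387B − (−£13.74B) = +£400.74 billion.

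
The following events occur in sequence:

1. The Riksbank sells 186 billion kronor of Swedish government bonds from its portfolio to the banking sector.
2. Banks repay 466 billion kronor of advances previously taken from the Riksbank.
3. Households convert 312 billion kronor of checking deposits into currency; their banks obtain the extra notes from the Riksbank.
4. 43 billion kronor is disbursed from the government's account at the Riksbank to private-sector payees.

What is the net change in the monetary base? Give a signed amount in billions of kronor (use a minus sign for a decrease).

-609 billion

Riksbank balance sheet:
  Assets:      Securities −186B, Loans to banks −466B
  Liabilities: Bank reserves −921B, Currency in circulation +312B, Government deposits −43B
Commercial banking system:
  Assets:      Reserves at CB −921B, Securities +186B
  Liabilities: Checkable deposits −269B, Borrowings from CB −466B
Monetary base = currency + reserves: +312B + (−921B) = -609 billion.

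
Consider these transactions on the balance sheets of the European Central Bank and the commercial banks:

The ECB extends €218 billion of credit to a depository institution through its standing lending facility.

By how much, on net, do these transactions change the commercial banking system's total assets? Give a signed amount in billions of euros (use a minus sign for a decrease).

+€218 billion

ECB balance sheet:
  Assets:      Loans to banks +€218B
  Liabilities: Bank reserves +€218B
Commercial banking system:
  Assets:      Reserves at CB +€218B
  Liabilities: Borrowings from CB +€218B
Change in total bank assets = +€218 billion.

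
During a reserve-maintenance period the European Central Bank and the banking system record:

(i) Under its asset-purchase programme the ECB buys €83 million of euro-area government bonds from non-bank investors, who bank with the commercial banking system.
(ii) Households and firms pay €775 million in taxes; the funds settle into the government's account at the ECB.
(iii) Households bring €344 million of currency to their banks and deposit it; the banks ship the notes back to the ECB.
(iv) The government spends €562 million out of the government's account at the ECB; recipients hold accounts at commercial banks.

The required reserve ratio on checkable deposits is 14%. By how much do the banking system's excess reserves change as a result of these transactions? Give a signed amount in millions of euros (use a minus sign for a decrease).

Asset purchase (from non-banks) €83 million: reserves +€83M, deposits +€83M.
Government account inflow €775 million: reserves −€775M, deposits −€775M.
Currency deposit €344 million: reserves +€344M, deposits +€344M.
Government spending €562 million: reserves +€562M, deposits +€562M.
Totals: Δreserves = +€214M, Δdeposits = +€214M.
Δrequired reserves = 14% × +€214M = +€29.96M.
Δexcess reserves = Δreserves − Δrequired = +€214M − (+€29.96M) = +€184.04 million.

+€184.04 million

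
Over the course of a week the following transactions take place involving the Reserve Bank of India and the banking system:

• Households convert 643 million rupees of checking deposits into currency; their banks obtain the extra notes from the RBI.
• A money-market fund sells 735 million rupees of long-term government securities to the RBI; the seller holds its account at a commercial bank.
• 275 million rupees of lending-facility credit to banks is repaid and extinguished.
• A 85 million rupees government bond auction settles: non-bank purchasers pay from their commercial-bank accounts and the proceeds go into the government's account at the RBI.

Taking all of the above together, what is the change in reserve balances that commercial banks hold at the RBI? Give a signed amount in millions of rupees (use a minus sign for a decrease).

Currency withdrawal 643 million rupees: banks swap reserves for currency → −643M.
Asset purchase (from non-banks) 735 million rupees: the RBI pays by crediting reserve accounts → +735M.
Discount-window repayment 275 million rupees: repayment is debited from reserves → −275M.
Government account inflow 85 million rupees: funds move from bank reserves into the government account → −85M.
Net: −643 + 735 − 275 − 85 = -268 million.

-268 million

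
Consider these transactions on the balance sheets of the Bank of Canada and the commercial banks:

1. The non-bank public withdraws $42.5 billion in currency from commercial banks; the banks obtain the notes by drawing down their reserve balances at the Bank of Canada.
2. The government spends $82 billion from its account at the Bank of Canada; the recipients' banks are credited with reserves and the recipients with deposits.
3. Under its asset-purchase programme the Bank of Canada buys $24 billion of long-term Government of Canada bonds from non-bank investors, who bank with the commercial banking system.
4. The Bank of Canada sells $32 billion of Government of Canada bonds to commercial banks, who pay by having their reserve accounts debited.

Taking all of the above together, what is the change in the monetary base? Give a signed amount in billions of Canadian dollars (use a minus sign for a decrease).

Currency withdrawal $42.5 billion: just a shift between currency and reserves — both are base money → 0.
Government spending $82 billion: a non-base liability converts back to reserves → +$82B.
Asset purchase (from non-banks) $24 billion: Bank of Canada balance sheet expands → +$24B.
OMO sale (to banks) $32 billion: Bank of Canada balance sheet contracts → −$32B.
Net: 0 + 82 + 24 − 32 = +$74 billion.

+$74 billion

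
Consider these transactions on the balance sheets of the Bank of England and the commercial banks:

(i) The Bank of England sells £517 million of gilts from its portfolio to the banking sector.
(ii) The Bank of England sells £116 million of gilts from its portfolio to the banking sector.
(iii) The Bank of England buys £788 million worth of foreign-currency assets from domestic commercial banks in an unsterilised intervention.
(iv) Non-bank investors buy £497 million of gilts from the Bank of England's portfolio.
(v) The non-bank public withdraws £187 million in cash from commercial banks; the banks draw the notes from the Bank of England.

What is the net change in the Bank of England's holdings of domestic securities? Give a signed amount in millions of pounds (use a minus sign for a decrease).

Bank of England balance sheet:
  Assets:      Securities −£1130M, Foreign assets +£788M
  Liabilities: Bank reserves −£529M, Currency in circulation +£187M
So the change in the Bank of England's holdings of domestic securities is -£1130 million.

-£1130 million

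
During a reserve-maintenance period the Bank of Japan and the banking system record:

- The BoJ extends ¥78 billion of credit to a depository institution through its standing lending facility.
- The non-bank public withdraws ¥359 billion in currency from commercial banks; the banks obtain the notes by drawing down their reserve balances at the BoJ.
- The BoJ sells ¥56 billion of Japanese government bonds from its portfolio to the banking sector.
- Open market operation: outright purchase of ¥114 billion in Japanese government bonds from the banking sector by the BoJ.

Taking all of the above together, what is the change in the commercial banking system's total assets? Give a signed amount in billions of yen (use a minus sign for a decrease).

-¥281 billion

Discount-window loan ¥78 billion: bank balance sheets expand → +¥78B.
Currency withdrawal ¥359 billion: bank balance sheets shrink → −¥359B.
OMO sale (to banks) ¥56 billion: just an asset swap on bank balance sheets → 0.
OMO purchase (from banks) ¥114 billion: just an asset swap on bank balance sheets → 0.
Net: 78 − 359 + 0 + 0 = -¥281 billion.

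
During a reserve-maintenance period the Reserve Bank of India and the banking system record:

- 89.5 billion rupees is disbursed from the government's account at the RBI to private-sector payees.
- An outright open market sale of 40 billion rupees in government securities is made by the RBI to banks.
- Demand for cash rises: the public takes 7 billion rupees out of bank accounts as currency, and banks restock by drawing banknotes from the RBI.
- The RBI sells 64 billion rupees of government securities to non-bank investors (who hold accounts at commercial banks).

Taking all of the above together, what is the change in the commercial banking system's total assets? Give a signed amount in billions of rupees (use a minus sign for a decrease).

+18.5 billion

Government spending 89.5 billion rupees: bank balance sheets expand → +89.5B.
OMO sale (to banks) 40 billion rupees: just an asset swap on bank balance sheets → 0.
Currency withdrawal 7 billion rupees: bank balance sheets shrink → −7B.
Asset sale (to non-banks) 64 billion rupees: bank balance sheets shrink → −64B.
Net: 89.5 + 0 − 7 − 64 = +18.5 billion.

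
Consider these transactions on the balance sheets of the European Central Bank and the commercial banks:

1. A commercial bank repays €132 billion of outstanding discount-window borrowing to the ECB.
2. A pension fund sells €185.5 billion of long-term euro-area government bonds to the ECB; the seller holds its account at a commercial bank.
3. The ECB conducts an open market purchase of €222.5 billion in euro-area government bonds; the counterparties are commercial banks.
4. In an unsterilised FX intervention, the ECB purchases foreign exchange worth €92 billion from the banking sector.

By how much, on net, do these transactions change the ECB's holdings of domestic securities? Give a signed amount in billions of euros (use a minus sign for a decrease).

+€408 billion

Discount-window repayment €132 billion: the ECB's securities portfolio is untouched → 0.
Asset purchase (from non-banks) €185.5 billion: securities added to the ECB's portfolio → +€185.5B.
OMO purchase (from banks) €222.5 billion: securities added to the ECB's portfolio → +€222.5B.
FX purchase €92 billion: the ECB's securities portfolio is untouched → 0.
Net: 0 + 185.5 + 222.5 + 0 = +€408 billion.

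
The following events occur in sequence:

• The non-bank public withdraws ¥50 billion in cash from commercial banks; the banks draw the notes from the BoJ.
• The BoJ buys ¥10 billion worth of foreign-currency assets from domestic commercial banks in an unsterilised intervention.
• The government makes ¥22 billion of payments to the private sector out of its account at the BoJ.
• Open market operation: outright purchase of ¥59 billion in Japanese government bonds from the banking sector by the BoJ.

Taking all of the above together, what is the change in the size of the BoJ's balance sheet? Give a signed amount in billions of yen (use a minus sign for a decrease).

+¥69 billion

BoJ balance sheet:
  Assets:      Securities +¥59B, Foreign assets +¥10B
  Liabilities: Bank reserves +¥41B, Currency in circulation +¥50B, Government deposits −¥22B
Change in total BoJ assets = +¥69 billion.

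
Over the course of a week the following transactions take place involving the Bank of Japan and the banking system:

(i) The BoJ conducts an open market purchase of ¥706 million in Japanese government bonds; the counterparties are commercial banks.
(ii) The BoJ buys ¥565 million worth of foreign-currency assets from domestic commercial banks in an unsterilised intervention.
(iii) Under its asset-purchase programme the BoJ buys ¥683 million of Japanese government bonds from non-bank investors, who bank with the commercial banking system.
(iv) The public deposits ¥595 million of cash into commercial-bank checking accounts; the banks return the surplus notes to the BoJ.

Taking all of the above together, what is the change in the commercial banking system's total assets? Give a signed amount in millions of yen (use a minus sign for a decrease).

BoJ balance sheet:
  Assets:      Securities +¥1389M, Foreign assets +¥565M
  Liabilities: Bank reserves +¥2549M, Currency in circulation −¥595M
Commercial banking system:
  Assets:      Reserves at CB +¥2549M, Securities −¥706M, Foreign assets −¥565M
  Liabilities: Checkable deposits +¥1278M
Change in total bank assets = +¥1278 million.

+¥1278 million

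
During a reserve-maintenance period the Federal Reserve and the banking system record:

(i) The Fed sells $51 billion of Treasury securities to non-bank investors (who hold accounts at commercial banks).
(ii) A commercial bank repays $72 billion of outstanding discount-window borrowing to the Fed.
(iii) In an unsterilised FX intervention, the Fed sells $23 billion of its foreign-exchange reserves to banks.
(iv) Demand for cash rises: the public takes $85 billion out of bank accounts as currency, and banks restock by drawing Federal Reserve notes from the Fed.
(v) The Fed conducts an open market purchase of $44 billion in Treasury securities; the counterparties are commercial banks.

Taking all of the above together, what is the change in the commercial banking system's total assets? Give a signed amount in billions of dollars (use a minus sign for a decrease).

-$208 billion

Asset sale (to non-banks) $51 billion: bank balance sheets shrink → −$51B.
Discount-window repayment $72 billion: bank balance sheets shrink → −$72B.
FX sale $23 billion: just an asset swap on bank balance sheets → 0.
Currency withdrawal $85 billion: bank balance sheets shrink → −$85B.
OMO purchase (from banks) $44 billion: just an asset swap on bank balance sheets → 0.
Net: −51 − 72 + 0 − 85 + 0 = -$208 billion.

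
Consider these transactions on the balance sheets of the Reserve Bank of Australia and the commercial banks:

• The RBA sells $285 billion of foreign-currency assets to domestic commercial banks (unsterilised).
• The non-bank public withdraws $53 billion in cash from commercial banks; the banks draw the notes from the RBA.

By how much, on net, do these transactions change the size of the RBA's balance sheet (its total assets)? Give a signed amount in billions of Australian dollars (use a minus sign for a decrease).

-$285 billion

RBA balance sheet:
  Assets:      Foreign assets −$285B
  Liabilities: Bank reserves −$338B, Currency in circulation +$53B
Commercial banking system:
  Assets:      Reserves at CB −$338B, Foreign assets +$285B
  Liabilities: Checkable deposits −$53B
Change in total RBA assets = -$285 billion.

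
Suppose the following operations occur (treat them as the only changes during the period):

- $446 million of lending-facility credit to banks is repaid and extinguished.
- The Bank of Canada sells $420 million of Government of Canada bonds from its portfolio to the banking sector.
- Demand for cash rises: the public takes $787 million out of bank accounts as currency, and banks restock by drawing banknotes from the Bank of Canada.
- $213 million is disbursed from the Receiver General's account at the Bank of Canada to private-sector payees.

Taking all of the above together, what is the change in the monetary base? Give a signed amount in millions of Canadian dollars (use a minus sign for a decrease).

Discount-window repayment $446 million: Bank of Canada balance sheet contracts → −$446M.
OMO sale (to banks) $420 million: Bank of Canada balance sheet contracts → −$420M.
Currency withdrawal $787 million: just a shift between currency and reserves — both are base money → 0.
Government spending $213 million: a non-base liability converts back to reserves → +$213M.
Net: −446 − 420 + 0 + 213 = -$653 million.

-$653 million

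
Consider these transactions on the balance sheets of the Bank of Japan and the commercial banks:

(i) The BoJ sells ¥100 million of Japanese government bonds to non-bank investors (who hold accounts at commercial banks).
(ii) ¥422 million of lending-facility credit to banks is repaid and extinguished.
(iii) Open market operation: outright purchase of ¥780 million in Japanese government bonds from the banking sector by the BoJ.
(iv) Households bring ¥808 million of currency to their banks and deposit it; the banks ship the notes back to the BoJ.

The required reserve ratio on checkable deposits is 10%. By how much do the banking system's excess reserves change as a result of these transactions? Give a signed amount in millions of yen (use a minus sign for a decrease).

+¥995.2 million

Asset sale (to non-banks) ¥100 million: reserves −¥100M, deposits −¥100M.
Discount-window repayment ¥422 million: reserves −¥422M, deposits 0.
OMO purchase (from banks) ¥780 million: reserves +¥780M, deposits 0.
Currency deposit ¥808 million: reserves +¥808M, deposits +¥808M.
Totals: Δreserves = +¥1066M, Δdeposits = +¥708M.
Δrequired reserves = 10% × +¥708M = +¥70.8M.
Δexcess reserves = Δreserves − Δrequired = +¥1066M − (+¥70.8M) = +¥995.2 million.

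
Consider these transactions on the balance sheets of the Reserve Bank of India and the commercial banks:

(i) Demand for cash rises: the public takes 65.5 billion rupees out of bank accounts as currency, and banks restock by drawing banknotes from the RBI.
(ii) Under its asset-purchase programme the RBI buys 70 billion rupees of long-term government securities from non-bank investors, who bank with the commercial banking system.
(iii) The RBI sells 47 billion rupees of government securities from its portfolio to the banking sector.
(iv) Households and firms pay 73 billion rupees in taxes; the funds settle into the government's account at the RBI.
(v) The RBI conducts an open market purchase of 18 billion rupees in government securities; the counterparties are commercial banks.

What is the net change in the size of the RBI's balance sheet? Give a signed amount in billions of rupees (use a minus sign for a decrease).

Currency withdrawal 65.5 billion rupees: only the composition of liabilities changes → 0.
Asset purchase (from non-banks) 70 billion rupees: an RBI asset is acquired → +70B.
OMO sale (to banks) 47 billion rupees: an RBI asset is shed → −47B.
Government account inflow 73 billion rupees: only the composition of liabilities changes → 0.
OMO purchase (from banks) 18 billion rupees: an RBI asset is acquired → +18B.
Net: 0 + 70 − 47 + 0 + 18 = +41 billion.

+41 billion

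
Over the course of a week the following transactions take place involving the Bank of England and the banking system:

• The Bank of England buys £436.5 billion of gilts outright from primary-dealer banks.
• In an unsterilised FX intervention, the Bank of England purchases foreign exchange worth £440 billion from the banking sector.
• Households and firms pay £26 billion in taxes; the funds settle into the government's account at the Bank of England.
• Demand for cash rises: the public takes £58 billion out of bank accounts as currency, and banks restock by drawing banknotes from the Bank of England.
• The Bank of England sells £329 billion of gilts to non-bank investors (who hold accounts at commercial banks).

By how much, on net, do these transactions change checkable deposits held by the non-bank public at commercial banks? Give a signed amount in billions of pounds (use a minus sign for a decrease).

OMO purchase (from banks) £436.5 billion: the counterparty is a bank, so public deposits are unchanged → 0.
FX purchase £440 billion: the counterparty is a bank, so public deposits are unchanged → 0.
Government account inflow £26 billion: non-bank counterparties' bank balances fall → −£26B.
Currency withdrawal £58 billion: non-bank counterparties' bank balances fall → −£58B.
Asset sale (to non-banks) £329 billion: non-bank counterparties' bank balances fall → −£329B.
Net: 0 + 0 − 26 − 58 − 329 = -£413 billion.

-£413 billion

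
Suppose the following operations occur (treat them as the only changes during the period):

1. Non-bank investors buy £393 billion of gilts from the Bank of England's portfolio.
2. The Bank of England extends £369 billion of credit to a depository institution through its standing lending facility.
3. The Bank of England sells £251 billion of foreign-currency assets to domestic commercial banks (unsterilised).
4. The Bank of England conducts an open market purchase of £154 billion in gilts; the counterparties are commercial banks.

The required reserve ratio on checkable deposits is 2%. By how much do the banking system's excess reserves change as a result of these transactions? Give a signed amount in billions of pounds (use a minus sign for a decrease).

Asset sale (to non-banks) £393 billion: reserves −£393B, deposits −£393B.
Discount-window loan £369 billion: reserves +£369B, deposits 0.
FX sale £251 billion: reserves −£251B, deposits 0.
OMO purchase (from banks) £154 billion: reserves +£154B, deposits 0.
Totals: Δreserves = −£121B, Δdeposits = −£393B.
Δrequired reserves = 2% × −£393B = −£7.86B.
Δexcess reserves = Δreserves − Δrequired = −£121B − (−£7.86B) = -£113.14 billion.

-£113.14 billion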